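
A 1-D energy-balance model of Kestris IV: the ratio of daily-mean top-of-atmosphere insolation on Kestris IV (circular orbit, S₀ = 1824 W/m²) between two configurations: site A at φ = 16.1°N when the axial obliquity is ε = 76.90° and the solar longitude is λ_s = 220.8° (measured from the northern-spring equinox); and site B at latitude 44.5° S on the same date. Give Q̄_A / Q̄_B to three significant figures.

— Configuration A (φ=+16.1°):
Solar declination: sin δ = sin ε · sin λ_s = sin 76.90° × sin 220.8° = -0.63642, so δ = -39.525°.
cos H₀ = −tan(+16.1°) tan(-39.525°) = 0.2381, H₀ = 1.3303 rad.
Bracket: H₀ sin φ sin δ + cos φ cos δ sin H₀ = 1.3303×0.27731×-0.63642 + 0.96078×0.77135×0.97123 = -0.234779 + 0.719776 = 0.484997.
Q̄ = (S₀/π) × [bracket] = (1824/π) × 0.484997 = 281.59 W/m².
— Configuration B (φ=-44.5°):
cos H₀ = −tan(-44.5°) tan(-39.525°) = -0.8108, H₀ = 2.5163 rad.
Bracket: H₀ sin φ sin δ + cos φ cos δ sin H₀ = 2.5163×-0.70091×-0.63642 + 0.71325×0.77135×0.58533 = 1.122454 + 0.322028 = 1.444482.
Q̄ = (S₀/π) × [bracket] = (1824/π) × 1.444482 = 838.66 W/m².
Ratio Q̄_A / Q̄_B = 281.59 / 838.66 = 0.3358.

Q̄_A / Q̄_B ≈ 0.336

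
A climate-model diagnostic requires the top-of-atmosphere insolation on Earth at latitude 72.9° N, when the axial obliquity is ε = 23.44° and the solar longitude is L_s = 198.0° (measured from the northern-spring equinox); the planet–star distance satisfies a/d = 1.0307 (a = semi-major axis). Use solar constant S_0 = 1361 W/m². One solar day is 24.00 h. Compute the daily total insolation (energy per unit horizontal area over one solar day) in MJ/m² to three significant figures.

Solar declination: sin δ = sin ε · sin L_s = sin 23.44° × sin 198.0° = -0.12292, so δ = -7.061°.
cos h₀ = −tan(+72.9°) tan(-7.061°) = 0.4026, h₀ = 1.1564 rad.
Bracket: h₀ sin ϕ sin δ + cos ϕ cos δ sin h₀ = 1.1564×0.95579×-0.12292 + 0.29404×0.99242×0.91537 = -0.135860 + 0.267115 = 0.131255.
Inverse-square distance factor (a/d)² = 1.0307² = 1.062342.
Q̄ = (S_0/π) × 1.062342 × [bracket] = (1361/π) × 1.062342 × 0.131255 = 60.407 W/m².
Daily total = Q̄ × 24.00 h × 3600 s/h = 60.407 × 24.00 × 3600 / 10⁶ = 5.219 MJ/m².

5.22 MJ/m²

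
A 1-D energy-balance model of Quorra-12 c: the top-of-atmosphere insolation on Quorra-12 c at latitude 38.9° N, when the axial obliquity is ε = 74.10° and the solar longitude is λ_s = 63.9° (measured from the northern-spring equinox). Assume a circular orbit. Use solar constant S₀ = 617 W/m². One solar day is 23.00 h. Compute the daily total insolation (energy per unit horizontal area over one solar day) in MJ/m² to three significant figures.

27.7 MJ/m²

Solar declination: sin δ = sin ε · sin λ_s = sin 74.10° × sin 63.9° = 0.86367, so δ = +59.731°.
cos H₀ = −tan(+38.9°) tan(+59.731°) = -1.3826 ≤ −1 ⇒ polar day, H₀ = π.
Bracket: H₀ sin φ sin δ + cos φ cos δ sin H₀ = 3.1416×0.62796×0.86367 + 0.77824×0.50406×0.00000 = 1.703847 + 0.000000 = 1.703847.
Q̄ = (S₀/π) × [bracket] = (617/π) × 1.703847 = 334.63 W/m².
Daily total = Q̄ × 23.00 h × 3600 s/h = 334.63 × 23.00 × 3600 / 10⁶ = 27.71 MJ/m².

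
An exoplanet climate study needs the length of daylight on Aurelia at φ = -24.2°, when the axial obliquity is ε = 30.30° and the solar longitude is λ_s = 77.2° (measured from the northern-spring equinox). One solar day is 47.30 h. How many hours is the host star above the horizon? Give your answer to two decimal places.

19.78 h

Solar declination: sin δ = sin ε · sin λ_s = sin 30.30° × sin 77.2° = 0.49199, so δ = +29.471°.
cos H₀ = −tan φ · tan δ = −tan(-24.2°) × tan(+29.471°) = 0.2540, so H₀ = 1.3140 rad = 75.29°.
Daylight = 2H₀/(2π) × 47.30 h = (1.3140/π) × 47.30 = 19.78 h.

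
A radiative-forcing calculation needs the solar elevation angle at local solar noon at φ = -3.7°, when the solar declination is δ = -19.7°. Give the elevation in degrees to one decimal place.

74.0°

At local noon the hour angle is zero, so the zenith angle equals |φ − δ| = |-3.7° − (-19.700°)| = 16.000°.
Elevation = 90° − 16.000° = 74.0°.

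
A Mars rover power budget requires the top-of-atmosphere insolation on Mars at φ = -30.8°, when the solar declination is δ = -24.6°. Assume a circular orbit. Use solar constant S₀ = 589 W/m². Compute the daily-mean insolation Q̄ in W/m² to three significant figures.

cos H₀ = −tan(-30.8°) tan(-24.600°) = -0.2729, H₀ = 1.8472 rad.
Bracket: H₀ sin φ sin δ + cos φ cos δ sin H₀ = 1.8472×-0.51204×-0.41628 + 0.85896×0.90924×0.96204 = 0.393734 + 0.751354 = 1.145088.
Q̄ = (S₀/π) × [bracket] = (589/π) × 1.145088 = 214.7 W/m².

Q̄ ≈ 215 W/m²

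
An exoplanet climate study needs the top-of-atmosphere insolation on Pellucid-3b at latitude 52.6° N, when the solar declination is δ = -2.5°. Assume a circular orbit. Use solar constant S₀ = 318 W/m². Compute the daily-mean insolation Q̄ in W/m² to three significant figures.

cos H₀ = −tan(+52.6°) tan(-2.500°) = 0.0571, H₀ = 1.5137 rad.
Bracket: H₀ sin φ sin δ + cos φ cos δ sin H₀ = 1.5137×0.79441×-0.04362 + 0.60738×0.99905×0.99837 = -0.052453 + 0.605814 = 0.553361.
Q̄ = (S₀/π) × [bracket] = (318/π) × 0.553361 = 56.01 W/m².

Q̄ ≈ 56.0 W/m²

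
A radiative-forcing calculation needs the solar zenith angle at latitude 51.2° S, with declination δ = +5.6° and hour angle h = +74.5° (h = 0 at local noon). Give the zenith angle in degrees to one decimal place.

θ_z = 84.8°

cos θ_z = sin φ sin δ + cos φ cos δ cos h = -0.076050 + 0.166653 = 0.090603.
θ_z = arccos(0.090603) = 84.8°.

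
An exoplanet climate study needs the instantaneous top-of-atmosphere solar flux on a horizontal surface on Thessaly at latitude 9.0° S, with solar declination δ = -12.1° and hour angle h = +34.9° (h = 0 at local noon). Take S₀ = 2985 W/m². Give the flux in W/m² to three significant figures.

cos θ_z = sin φ sin δ + cos φ cos δ cos h = 0.032792 + 0.792058 = 0.824850.
Flux = S₀ · cos θ_z = 2985 × 0.824850 = 2462 W/m².

2.46e+03 W/m²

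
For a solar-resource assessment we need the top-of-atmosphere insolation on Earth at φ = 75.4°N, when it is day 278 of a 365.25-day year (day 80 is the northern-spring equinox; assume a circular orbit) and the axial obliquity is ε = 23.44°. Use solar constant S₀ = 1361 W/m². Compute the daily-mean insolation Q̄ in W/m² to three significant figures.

Solar longitude: λ_s = 360° × (278 − 80)/365.25 = 195.154°.
sin δ = sin 23.44° × sin 195.154° = -0.10399, so δ = -5.969°.
cos H₀ = −tan(+75.4°) tan(-5.969°) = 0.4014, H₀ = 1.1578 rad.
Bracket: H₀ sin φ sin δ + cos φ cos δ sin H₀ = 1.1578×0.96771×-0.10399 + 0.25207×0.99458×0.91591 = -0.116512 + 0.229622 = 0.113110.
Q̄ = (S₀/π) × [bracket] = (1361/π) × 0.113110 = 49.00 W/m².

Q̄ ≈ 49.0 W/m²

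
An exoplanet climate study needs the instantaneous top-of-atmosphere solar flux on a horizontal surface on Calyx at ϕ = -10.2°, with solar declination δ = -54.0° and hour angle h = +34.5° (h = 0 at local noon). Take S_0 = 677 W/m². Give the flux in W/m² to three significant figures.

420 W/m²

cos θ_z = sin ϕ sin δ + cos ϕ cos δ cos h = 0.143265 + 0.476753 = 0.620018.
Flux = S_0 · cos θ_z = 677 × 0.620018 = 419.8 W/m².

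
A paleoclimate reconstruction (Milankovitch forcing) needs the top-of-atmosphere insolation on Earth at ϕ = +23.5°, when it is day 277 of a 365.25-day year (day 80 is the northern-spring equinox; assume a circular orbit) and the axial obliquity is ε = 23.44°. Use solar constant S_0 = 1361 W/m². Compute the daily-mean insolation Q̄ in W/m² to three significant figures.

Solar longitude: L_s = 360° × (277 − 80)/365.25 = 194.168°.
sin δ = sin 23.44° × sin 194.168° = -0.09737, so δ = -5.588°.
cos h₀ = −tan(+23.5°) tan(-5.588°) = 0.0425, h₀ = 1.5282 rad.
Bracket: h₀ sin ϕ sin δ + cos ϕ cos δ sin h₀ = 1.5282×0.39875×-0.09737 + 0.91706×0.99525×0.99909 = -0.059334 + 0.911873 = 0.852539.
Q̄ = (S_0/π) × [bracket] = (1361/π) × 0.852539 = 369.3 W/m².

Q̄ ≈ 369 W/m²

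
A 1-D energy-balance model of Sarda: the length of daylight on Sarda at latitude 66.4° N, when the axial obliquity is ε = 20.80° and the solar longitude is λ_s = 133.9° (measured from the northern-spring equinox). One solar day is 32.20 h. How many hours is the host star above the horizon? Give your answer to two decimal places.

Solar declination: sin δ = sin ε · sin λ_s = sin 20.80° × sin 133.9° = 0.25587, so δ = +14.825°.
cos H₀ = −tan φ · tan δ = −tan(+66.4°) × tan(+14.825°) = -0.6058, so H₀ = 2.2216 rad = 127.29°.
Daylight = 2H₀/(2π) × 32.20 h = (2.2216/π) × 32.20 = 22.77 h.

22.77 h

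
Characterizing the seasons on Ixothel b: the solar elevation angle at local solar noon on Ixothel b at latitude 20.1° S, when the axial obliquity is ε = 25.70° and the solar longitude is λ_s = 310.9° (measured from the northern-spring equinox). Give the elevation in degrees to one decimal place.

Solar declination: sin δ = sin ε · sin λ_s = sin 25.70° × sin 310.9° = -0.32778, so δ = -19.134°.
At local noon the hour angle is zero, so the zenith angle equals |φ − δ| = |-20.1° − (-19.134°)| = 0.966°.
Elevation = 90° − 0.966° = 89.0°.

89.0°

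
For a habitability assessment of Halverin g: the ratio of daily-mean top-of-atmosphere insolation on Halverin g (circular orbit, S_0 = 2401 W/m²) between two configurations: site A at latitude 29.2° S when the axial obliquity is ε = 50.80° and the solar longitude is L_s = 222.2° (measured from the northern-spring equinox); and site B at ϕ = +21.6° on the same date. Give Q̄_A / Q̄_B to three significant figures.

Q̄_A / Q̄_B ≈ 2.30

— Configuration A (ϕ=-29.2°):
Solar declination: sin δ = sin ε · sin L_s = sin 50.80° × sin 222.2° = -0.52055, so δ = -31.369°.
cos h₀ = −tan(-29.2°) tan(-31.369°) = -0.3407, h₀ = 1.9185 rad.
Bracket: h₀ sin ϕ sin δ + cos ϕ cos δ sin h₀ = 1.9185×-0.48786×-0.52055 + 0.87292×0.85383×0.94016 = 0.487214 + 0.700725 = 1.187939.
Q̄ = (S_0/π) × [bracket] = (2401/π) × 1.187939 = 907.90 W/m².
— Configuration B (ϕ=+21.6°):
cos h₀ = −tan(+21.6°) tan(-31.369°) = 0.2414, h₀ = 1.3270 rad.
Bracket: h₀ sin ϕ sin δ + cos ϕ cos δ sin h₀ = 1.3270×0.36812×-0.52055 + 0.92978×0.85383×0.97043 = -0.254286 + 0.770399 = 0.516113.
Q̄ = (S_0/π) × [bracket] = (2401/π) × 0.516113 = 394.45 W/m².
Ratio Q̄_A / Q̄_B = 907.90 / 394.45 = 2.302.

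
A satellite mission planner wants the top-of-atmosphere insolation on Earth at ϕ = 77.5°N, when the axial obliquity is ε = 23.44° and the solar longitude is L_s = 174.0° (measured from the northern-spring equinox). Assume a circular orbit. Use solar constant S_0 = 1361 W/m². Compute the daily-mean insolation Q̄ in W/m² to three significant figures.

Solar declination: sin δ = sin ε · sin L_s = sin 23.44° × sin 174.0° = 0.04158, so δ = +2.383°.
cos h₀ = −tan(+77.5°) tan(+2.383°) = -0.1877, h₀ = 1.7596 rad.
Bracket: h₀ sin ϕ sin δ + cos ϕ cos δ sin h₀ = 1.7596×0.97630×0.04158 + 0.21644×0.99914×0.98222 = 0.071430 + 0.212409 = 0.283839.
Q̄ = (S_0/π) × [bracket] = (1361/π) × 0.283839 = 123.0 W/m².

Q̄ ≈ 123 W/m²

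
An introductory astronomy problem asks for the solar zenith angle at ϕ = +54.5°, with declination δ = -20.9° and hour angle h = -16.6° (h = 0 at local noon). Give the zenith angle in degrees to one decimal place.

cos θ_z = sin ϕ sin δ + cos ϕ cos δ cos h = -0.290426 + 0.519885 = 0.229459.
θ_z = arccos(0.229459) = 76.7°.

θ_z = 76.7°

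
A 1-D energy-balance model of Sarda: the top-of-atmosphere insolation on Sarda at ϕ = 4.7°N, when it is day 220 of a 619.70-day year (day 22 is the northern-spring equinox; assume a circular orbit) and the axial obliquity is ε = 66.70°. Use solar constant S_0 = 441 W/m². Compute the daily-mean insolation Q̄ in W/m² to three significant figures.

Q̄ ≈ 93.2 W/m²

Solar longitude: L_s = 360° × (220 − 22)/619.70 = 115.023°.
sin δ = sin 66.70° × sin 115.023° = 0.83224, so δ = +56.329°.
cos h₀ = −tan(+4.7°) tan(+56.329°) = -0.1234, h₀ = 1.6945 rad.
Bracket: h₀ sin ϕ sin δ + cos ϕ cos δ sin h₀ = 1.6945×0.08194×0.83224 + 0.99664×0.55442×0.99236 = 0.115554 + 0.548336 = 0.663890.
Q̄ = (S_0/π) × [bracket] = (441/π) × 0.663890 = 93.19 W/m².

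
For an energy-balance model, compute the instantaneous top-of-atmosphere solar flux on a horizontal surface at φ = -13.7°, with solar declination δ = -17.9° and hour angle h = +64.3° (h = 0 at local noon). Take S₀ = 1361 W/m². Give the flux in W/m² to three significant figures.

645 W/m²

cos θ_z = sin φ sin δ + cos φ cos δ cos h = 0.072794 + 0.400927 = 0.473721.
Flux = S₀ · cos θ_z = 1361 × 0.473721 = 644.7 W/m².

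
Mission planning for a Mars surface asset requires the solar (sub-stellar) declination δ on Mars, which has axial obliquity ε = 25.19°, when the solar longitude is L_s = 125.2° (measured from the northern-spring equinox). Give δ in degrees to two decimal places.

sin δ = sin ε · sin L_s = sin 25.19° × sin 125.2° = 0.347794.
δ = arcsin(0.347794) = +20.35°.

δ = +20.35°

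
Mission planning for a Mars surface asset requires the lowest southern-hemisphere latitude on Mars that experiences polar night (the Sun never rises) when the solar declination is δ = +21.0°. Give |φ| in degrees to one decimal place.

|φ| = 69.0°

Polar night requires cos H₀ = −tan φ tan δ ≥ 1, i.e. tan φ tan δ ≤ −1.
The boundary is |tan φ| · |tan δ| = 1, so |φ| = 90° − |δ| = 90° − 21.0° = 69.0° in the southern hemisphere.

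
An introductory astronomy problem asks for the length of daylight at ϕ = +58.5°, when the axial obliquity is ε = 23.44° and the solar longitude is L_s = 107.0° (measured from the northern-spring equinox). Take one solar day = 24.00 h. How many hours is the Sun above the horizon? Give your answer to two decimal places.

Solar declination: sin δ = sin ε · sin L_s = sin 23.44° × sin 107.0° = 0.38041, so δ = +22.359°.
cos h₀ = −tan ϕ · tan δ = −tan(+58.5°) × tan(+22.359°) = -0.6712, so h₀ = 2.3067 rad = 132.16°.
Daylight = 2h₀/(2π) × 24.00 h = (2.3067/π) × 24.00 = 17.62 h.

17.62 h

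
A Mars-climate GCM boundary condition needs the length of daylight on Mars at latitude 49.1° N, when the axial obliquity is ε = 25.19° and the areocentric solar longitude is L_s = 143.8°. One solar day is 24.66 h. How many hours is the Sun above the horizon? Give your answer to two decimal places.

sin δ = sin 25.19° × sin 143.8° = 0.25137, so δ = +14.559°.
cos h₀ = −tan ϕ · tan δ = −tan(+49.1°) × tan(+14.559°) = -0.2998, so h₀ = 1.8753 rad = 107.45°.
Daylight = 2h₀/(2π) × 24.66 h = (1.8753/π) × 24.66 = 14.72 h.

14.72 h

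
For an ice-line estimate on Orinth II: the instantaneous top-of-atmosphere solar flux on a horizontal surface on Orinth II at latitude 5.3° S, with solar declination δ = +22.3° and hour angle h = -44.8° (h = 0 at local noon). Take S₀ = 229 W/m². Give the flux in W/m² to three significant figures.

142 W/m²

cos θ_z = sin φ sin δ + cos φ cos δ cos h = -0.035051 + 0.653695 = 0.618644.
Flux = S₀ · cos θ_z = 229 × 0.618644 = 141.7 W/m².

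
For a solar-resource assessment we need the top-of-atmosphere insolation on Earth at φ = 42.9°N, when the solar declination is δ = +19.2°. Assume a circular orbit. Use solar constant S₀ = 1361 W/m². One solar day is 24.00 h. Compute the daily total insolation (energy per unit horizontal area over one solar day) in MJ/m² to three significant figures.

cos H₀ = −tan(+42.9°) tan(+19.200°) = -0.3236, H₀ = 1.9003 rad.
Bracket: H₀ sin φ sin δ + cos φ cos δ sin H₀ = 1.9003×0.68072×0.32887 + 0.73254×0.94438×0.94619 = 0.425417 + 0.654571 = 1.079988.
Q̄ = (S₀/π) × [bracket] = (1361/π) × 1.079988 = 467.87 W/m².
Daily total = Q̄ × 24.00 h × 3600 s/h = 467.87 × 24.00 × 3600 / 10⁶ = 40.42 MJ/m².

40.4 MJ/m²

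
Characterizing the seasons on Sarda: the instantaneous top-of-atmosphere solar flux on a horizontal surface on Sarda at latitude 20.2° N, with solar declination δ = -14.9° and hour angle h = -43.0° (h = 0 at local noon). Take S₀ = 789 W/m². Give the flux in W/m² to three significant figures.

cos θ_z = sin φ sin δ + cos φ cos δ cos h = -0.088787 + 0.663292 = 0.574505.
Flux = S₀ · cos θ_z = 789 × 0.574505 = 453.3 W/m².

453 W/m²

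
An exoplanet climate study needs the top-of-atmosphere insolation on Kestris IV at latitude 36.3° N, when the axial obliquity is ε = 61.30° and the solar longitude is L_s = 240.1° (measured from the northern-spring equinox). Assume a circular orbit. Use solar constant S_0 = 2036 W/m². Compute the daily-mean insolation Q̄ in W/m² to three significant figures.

Solar declination: sin δ = sin ε · sin L_s = sin 61.30° × sin 240.1° = -0.76040, so δ = -49.499°.
cos h₀ = −tan(+36.3°) tan(-49.499°) = 0.8600, h₀ = 0.5354 rad.
Bracket: h₀ sin ϕ sin δ + cos ϕ cos δ sin h₀ = 0.5354×0.59201×-0.76040 + 0.80593×0.64946×0.51022 = -0.241018 + 0.267059 = 0.026041.
Q̄ = (S_0/π) × [bracket] = (2036/π) × 0.026041 = 16.88 W/m².

Q̄ ≈ 16.9 W/m²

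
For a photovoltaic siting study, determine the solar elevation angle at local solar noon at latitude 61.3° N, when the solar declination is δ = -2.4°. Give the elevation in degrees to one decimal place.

At local noon the hour angle is zero, so the zenith angle equals |ϕ − δ| = |+61.3° − (-2.400°)| = 63.700°.
Elevation = 90° − 63.700° = 26.3°.

26.3°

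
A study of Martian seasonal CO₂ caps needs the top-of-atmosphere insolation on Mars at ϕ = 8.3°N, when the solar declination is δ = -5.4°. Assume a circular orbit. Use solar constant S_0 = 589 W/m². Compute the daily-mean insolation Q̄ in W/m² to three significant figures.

Q̄ ≈ 181 W/m²

cos h₀ = −tan(+8.3°) tan(-5.400°) = 0.0138, h₀ = 1.5570 rad.
Bracket: h₀ sin ϕ sin δ + cos ϕ cos δ sin h₀ = 1.5570×0.14436×-0.09411 + 0.98953×0.99556×0.99990 = -0.021153 + 0.985038 = 0.963885.
Q̄ = (S_0/π) × [bracket] = (589/π) × 0.963885 = 180.7 W/m².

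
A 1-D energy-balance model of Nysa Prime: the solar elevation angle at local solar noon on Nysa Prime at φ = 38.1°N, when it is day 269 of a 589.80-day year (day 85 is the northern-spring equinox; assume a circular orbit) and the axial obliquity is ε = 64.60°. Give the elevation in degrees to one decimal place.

71.4°

Solar longitude: λ_s = 360° × (269 − 85)/589.80 = 112.309°.
sin δ = sin 64.60° × sin 112.309° = 0.83572, so δ = +56.691°.
At local noon the hour angle is zero, so the zenith angle equals |φ − δ| = |+38.1° − (+56.691°)| = 18.591°.
Elevation = 90° − 18.591° = 71.4°.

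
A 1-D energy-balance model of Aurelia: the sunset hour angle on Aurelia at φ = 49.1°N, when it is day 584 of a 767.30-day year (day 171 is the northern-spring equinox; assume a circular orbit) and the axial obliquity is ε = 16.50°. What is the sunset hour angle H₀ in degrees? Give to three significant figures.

H₀ = 85.5°

Solar longitude: λ_s = 360° × (584 − 171)/767.30 = 193.770°.
sin δ = sin 16.50° × sin 193.770° = -0.06760, so δ = -3.876°.
cos H₀ = −tan φ · tan δ = −tan(+49.1°) × tan(-3.876°) = 0.0782, so H₀ = 1.4925 rad = 85.51°.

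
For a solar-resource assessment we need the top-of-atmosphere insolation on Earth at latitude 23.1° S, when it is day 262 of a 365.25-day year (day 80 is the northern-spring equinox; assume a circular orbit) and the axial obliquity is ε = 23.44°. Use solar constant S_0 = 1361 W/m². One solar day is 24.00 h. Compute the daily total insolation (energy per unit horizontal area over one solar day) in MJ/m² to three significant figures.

34.3 MJ/m²

Solar longitude: L_s = 360° × (262 − 80)/365.25 = 179.384°.
sin δ = sin 23.44° × sin 179.384° = 0.00428, so δ = +0.245°.
cos h₀ = −tan(-23.1°) tan(+0.245°) = 0.0018, h₀ = 1.5690 rad.
Bracket: h₀ sin ϕ sin δ + cos ϕ cos δ sin h₀ = 1.5690×-0.39234×0.00428 + 0.91982×0.99999×1.00000 = -0.002635 + 0.919811 = 0.917176.
Q̄ = (S_0/π) × [bracket] = (1361/π) × 0.917176 = 397.34 W/m².
Daily total = Q̄ × 24.00 h × 3600 s/h = 397.34 × 24.00 × 3600 / 10⁶ = 34.33 MJ/m².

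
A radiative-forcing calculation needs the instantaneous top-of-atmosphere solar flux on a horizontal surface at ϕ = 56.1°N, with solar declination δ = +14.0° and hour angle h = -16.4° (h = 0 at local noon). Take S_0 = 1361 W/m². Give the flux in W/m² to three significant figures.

980 W/m²

cos θ_z = sin ϕ sin δ + cos ϕ cos δ cos h = 0.200798 + 0.519159 = 0.719957.
Flux = S_0 · cos θ_z = 1361 × 0.719957 = 979.9 W/m².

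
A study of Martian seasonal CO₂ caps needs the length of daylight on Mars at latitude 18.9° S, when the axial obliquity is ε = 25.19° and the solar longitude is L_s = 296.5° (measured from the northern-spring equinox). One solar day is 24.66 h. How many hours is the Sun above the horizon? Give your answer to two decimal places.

Solar declination: sin δ = sin ε · sin L_s = sin 25.19° × sin 296.5° = -0.38090, so δ = -22.390°.
cos h₀ = −tan ϕ · tan δ = −tan(-18.9°) × tan(-22.390°) = -0.1410, so h₀ = 1.7123 rad = 98.11°.
Daylight = 2h₀/(2π) × 24.66 h = (1.7123/π) × 24.66 = 13.44 h.

13.44 h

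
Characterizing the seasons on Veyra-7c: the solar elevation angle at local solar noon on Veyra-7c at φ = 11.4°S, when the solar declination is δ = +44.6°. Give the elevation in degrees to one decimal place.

34.0°

At local noon the hour angle is zero, so the zenith angle equals |φ − δ| = |-11.4° − (+44.600°)| = 56.000°.
Elevation = 90° − 56.000° = 34.0°.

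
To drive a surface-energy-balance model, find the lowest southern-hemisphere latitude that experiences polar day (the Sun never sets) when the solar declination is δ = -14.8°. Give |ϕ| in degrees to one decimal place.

|ϕ| = 75.2°

Polar day requires cos h₀ = −tan ϕ tan δ ≤ −1, i.e. tan ϕ tan δ ≥ 1.
The boundary is |tan ϕ| · |tan δ| = 1, so |ϕ| = 90° − |δ| = 90° − 14.8° = 75.2° in the southern hemisphere.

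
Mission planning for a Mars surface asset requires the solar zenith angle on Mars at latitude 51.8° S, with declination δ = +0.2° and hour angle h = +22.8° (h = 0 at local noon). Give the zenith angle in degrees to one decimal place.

θ_z = 55.4°

cos θ_z = sin φ sin δ + cos φ cos δ cos h = -0.002743 + 0.570084 = 0.567341.
θ_z = arccos(0.567341) = 55.4°.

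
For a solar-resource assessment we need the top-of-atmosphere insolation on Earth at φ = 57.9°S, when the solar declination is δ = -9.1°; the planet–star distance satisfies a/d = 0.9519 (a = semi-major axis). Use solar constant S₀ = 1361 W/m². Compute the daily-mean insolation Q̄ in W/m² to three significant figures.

cos H₀ = −tan(-57.9°) tan(-9.100°) = -0.2553, H₀ = 1.8290 rad.
Bracket: H₀ sin φ sin δ + cos φ cos δ sin H₀ = 1.8290×-0.84712×-0.15816 + 0.53140×0.98741×0.96685 = 0.245050 + 0.507316 = 0.752366.
Inverse-square distance factor (a/d)² = 0.9519² = 0.906114.
Q̄ = (S₀/π) × 0.906114 × [bracket] = (1361/π) × 0.906114 × 0.752366 = 295.3 W/m².

Q̄ ≈ 295 W/m²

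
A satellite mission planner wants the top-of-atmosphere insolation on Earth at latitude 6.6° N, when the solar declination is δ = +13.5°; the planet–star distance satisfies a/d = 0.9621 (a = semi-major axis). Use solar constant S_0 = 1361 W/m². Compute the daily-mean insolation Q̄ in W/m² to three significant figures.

Q̄ ≈ 404 W/m²

cos h₀ = −tan(+6.6°) tan(+13.500°) = -0.0278, h₀ = 1.5986 rad.
Bracket: h₀ sin ϕ sin δ + cos ϕ cos δ sin h₀ = 1.5986×0.11494×0.23345 + 0.99337×0.97237×0.99961 = 0.042895 + 0.965546 = 1.008441.
Inverse-square distance factor (a/d)² = 0.9621² = 0.925636.
Q̄ = (S_0/π) × 0.925636 × [bracket] = (1361/π) × 0.925636 × 1.008441 = 404.4 W/m².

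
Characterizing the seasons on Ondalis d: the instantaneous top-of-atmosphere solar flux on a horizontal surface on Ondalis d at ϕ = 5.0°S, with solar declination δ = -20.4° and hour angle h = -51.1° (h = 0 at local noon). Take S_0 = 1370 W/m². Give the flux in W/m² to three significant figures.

845 W/m²

cos θ_z = sin ϕ sin δ + cos ϕ cos δ cos h = 0.030380 + 0.586339 = 0.616719.
Flux = S_0 · cos θ_z = 1370 × 0.616719 = 844.9 W/m².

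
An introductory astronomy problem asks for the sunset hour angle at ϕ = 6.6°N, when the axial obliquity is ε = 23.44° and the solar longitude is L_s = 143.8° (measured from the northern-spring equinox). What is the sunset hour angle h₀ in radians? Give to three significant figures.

h₀ = 1.60 rad

Solar declination: sin δ = sin ε · sin L_s = sin 23.44° × sin 143.8° = 0.23494, so δ = +13.588°.
cos h₀ = −tan ϕ · tan δ = −tan(+6.6°) × tan(+13.588°) = -0.0280, so h₀ = 1.5988 rad = 91.60°.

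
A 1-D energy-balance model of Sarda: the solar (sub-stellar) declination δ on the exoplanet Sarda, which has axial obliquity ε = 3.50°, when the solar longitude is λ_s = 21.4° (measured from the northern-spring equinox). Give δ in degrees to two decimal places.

sin δ = sin ε · sin λ_s = sin 3.50° × sin 21.4° = 0.022275.
δ = arcsin(0.022275) = +1.28°.

δ = +1.28°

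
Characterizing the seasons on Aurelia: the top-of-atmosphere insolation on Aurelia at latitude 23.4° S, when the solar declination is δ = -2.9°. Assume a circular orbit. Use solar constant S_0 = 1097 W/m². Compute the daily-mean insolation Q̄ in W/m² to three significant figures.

Q̄ ≈ 331 W/m²

cos h₀ = −tan(-23.4°) tan(-2.900°) = -0.0219, h₀ = 1.5927 rad.
Bracket: h₀ sin ϕ sin δ + cos ϕ cos δ sin h₀ = 1.5927×-0.39715×-0.05059 + 0.91775×0.99872×0.99976 = 0.032000 + 0.916355 = 0.948355.
Q̄ = (S_0/π) × [bracket] = (1097/π) × 0.948355 = 331.2 W/m².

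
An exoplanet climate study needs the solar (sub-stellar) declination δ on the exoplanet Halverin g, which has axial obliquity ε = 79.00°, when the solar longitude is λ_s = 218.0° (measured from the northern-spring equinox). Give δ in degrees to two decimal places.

sin δ = sin ε · sin λ_s = sin 79.00° × sin 218.0° = -0.604350.
δ = arcsin(-0.604350) = -37.18°.

δ = -37.18°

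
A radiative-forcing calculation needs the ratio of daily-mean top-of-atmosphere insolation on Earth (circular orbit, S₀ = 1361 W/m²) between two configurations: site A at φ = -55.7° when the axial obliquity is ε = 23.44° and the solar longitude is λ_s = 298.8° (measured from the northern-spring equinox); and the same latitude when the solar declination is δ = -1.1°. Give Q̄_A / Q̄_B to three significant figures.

Q̄_A / Q̄_B ≈ 1.80

— Configuration A (φ=-55.7°):
Solar declination: sin δ = sin ε · sin λ_s = sin 23.44° × sin 298.8° = -0.34858, so δ = -20.401°.
cos H₀ = −tan(-55.7°) tan(-20.401°) = -0.5452, H₀ = 2.1474 rad.
Bracket: H₀ sin φ sin δ + cos φ cos δ sin H₀ = 2.1474×-0.82610×-0.34858 + 0.56353×0.93728×0.83830 = 0.618369 + 0.442778 = 1.061147.
Q̄ = (S₀/π) × [bracket] = (1361/π) × 1.061147 = 459.71 W/m².
— Configuration B (φ=-55.7°):
cos H₀ = −tan(-55.7°) tan(-1.100°) = -0.0281, H₀ = 1.5989 rad.
Bracket: H₀ sin φ sin δ + cos φ cos δ sin H₀ = 1.5989×-0.82610×-0.01920 + 0.56353×0.99982×0.99960 = 0.025360 + 0.563203 = 0.588563.
Q̄ = (S₀/π) × [bracket] = (1361/π) × 0.588563 = 254.98 W/m².
Ratio Q̄_A / Q̄_B = 459.71 / 254.98 = 1.803.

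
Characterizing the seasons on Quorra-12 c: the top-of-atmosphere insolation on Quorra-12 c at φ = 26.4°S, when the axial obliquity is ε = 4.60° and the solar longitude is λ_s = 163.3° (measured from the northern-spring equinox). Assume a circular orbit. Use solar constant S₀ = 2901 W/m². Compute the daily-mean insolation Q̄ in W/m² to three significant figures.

Q̄ ≈ 812 W/m²

Solar declination: sin δ = sin ε · sin λ_s = sin 4.60° × sin 163.3° = 0.02305, so δ = +1.321°.
cos H₀ = −tan(-26.4°) tan(+1.321°) = 0.0114, H₀ = 1.5594 rad.
Bracket: H₀ sin φ sin δ + cos φ cos δ sin H₀ = 1.5594×-0.44464×0.02305 + 0.89571×0.99973×0.99993 = -0.015982 + 0.895405 = 0.879423.
Q̄ = (S₀/π) × [bracket] = (2901/π) × 0.879423 = 812.1 W/m².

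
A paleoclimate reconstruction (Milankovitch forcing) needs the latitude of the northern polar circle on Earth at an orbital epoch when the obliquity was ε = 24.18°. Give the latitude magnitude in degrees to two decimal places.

The polar circle is the lowest latitude that experiences at least one full rotation of continuous daylight at the northern-summer solstice; it lies at |ϕ| = 90° − ε = 90° − 24.18° = 65.82°.

65.82°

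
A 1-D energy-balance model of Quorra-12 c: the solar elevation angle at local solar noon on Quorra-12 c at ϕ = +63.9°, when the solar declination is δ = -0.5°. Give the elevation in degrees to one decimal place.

At local noon the hour angle is zero, so the zenith angle equals |ϕ − δ| = |+63.9° − (-0.500°)| = 64.400°.
Elevation = 90° − 64.400° = 25.6°.

25.6°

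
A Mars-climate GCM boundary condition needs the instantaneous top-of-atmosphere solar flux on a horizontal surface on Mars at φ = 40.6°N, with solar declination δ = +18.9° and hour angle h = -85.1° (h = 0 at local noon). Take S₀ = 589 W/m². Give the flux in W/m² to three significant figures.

160 W/m²

cos θ_z = sin φ sin δ + cos φ cos δ cos h = 0.210797 + 0.061358 = 0.272155.
Flux = S₀ · cos θ_z = 589 × 0.272155 = 160.3 W/m².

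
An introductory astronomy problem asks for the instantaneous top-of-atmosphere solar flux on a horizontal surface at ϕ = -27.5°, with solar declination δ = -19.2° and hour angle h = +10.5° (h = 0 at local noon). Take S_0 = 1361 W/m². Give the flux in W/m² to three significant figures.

1.33e+03 W/m²

cos θ_z = sin ϕ sin δ + cos ϕ cos δ cos h = 0.151854 + 0.823645 = 0.975499.
Flux = S_0 · cos θ_z = 1361 × 0.975499 = 1328 W/m².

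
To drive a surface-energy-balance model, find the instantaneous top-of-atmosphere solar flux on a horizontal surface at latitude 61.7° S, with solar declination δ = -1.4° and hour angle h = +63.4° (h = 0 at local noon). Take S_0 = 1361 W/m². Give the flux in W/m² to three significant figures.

cos θ_z = sin ϕ sin δ + cos ϕ cos δ cos h = 0.021512 + 0.212214 = 0.233726.
Flux = S_0 · cos θ_z = 1361 × 0.233726 = 318.1 W/m².

318 W/m²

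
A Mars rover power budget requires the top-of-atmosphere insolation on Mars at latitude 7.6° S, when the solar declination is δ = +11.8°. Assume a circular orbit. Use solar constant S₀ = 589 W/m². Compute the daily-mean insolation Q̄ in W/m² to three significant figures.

cos H₀ = −tan(-7.6°) tan(+11.800°) = 0.0279, H₀ = 1.5429 rad.
Bracket: H₀ sin φ sin δ + cos φ cos δ sin H₀ = 1.5429×-0.13226×0.20450 + 0.99122×0.97887×0.99961 = -0.041731 + 0.969897 = 0.928166.
Q̄ = (S₀/π) × [bracket] = (589/π) × 0.928166 = 174.0 W/m².

Q̄ ≈ 174 W/m²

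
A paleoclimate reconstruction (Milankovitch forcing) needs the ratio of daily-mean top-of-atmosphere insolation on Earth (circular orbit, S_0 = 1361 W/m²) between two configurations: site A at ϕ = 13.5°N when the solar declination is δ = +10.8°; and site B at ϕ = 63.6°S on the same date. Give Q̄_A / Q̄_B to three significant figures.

— Configuration A (ϕ=+13.5°):
cos h₀ = −tan(+13.5°) tan(+10.800°) = -0.0458, h₀ = 1.6166 rad.
Bracket: h₀ sin ϕ sin δ + cos ϕ cos δ sin h₀ = 1.6166×0.23345×0.18738 + 0.97237×0.98229×0.99895 = 0.070716 + 0.954146 = 1.024862.
Q̄ = (S_0/π) × [bracket] = (1361/π) × 1.024862 = 443.99 W/m².
— Configuration B (ϕ=-63.6°):
cos h₀ = −tan(-63.6°) tan(+10.800°) = 0.3843, h₀ = 1.1764 rad.
Bracket: h₀ sin ϕ sin δ + cos ϕ cos δ sin h₀ = 1.1764×-0.89571×0.18738 + 0.44464×0.98229×0.92321 = -0.197445 + 0.403226 = 0.205781.
Q̄ = (S_0/π) × [bracket] = (1361/π) × 0.205781 = 89.148 W/m².
Ratio Q̄_A / Q̄_B = 443.99 / 89.148 = 4.980.

Q̄_A / Q̄_B ≈ 4.98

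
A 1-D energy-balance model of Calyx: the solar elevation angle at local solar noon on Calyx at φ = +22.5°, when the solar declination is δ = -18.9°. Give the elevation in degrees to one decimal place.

48.6°

At local noon the hour angle is zero, so the zenith angle equals |φ − δ| = |+22.5° − (-18.900°)| = 41.400°.
Elevation = 90° − 41.400° = 48.6°.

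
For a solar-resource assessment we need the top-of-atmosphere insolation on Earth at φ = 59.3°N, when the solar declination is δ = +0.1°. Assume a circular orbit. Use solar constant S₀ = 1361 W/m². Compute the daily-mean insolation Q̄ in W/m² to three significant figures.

Q̄ ≈ 222 W/m²

cos H₀ = −tan(+59.3°) tan(+0.100°) = -0.0029, H₀ = 1.5737 rad.
Bracket: H₀ sin φ sin δ + cos φ cos δ sin H₀ = 1.5737×0.85985×0.00175 + 0.51054×1.00000×1.00000 = 0.002368 + 0.510540 = 0.512908.
Q̄ = (S₀/π) × [bracket] = (1361/π) × 0.512908 = 222.2 W/m².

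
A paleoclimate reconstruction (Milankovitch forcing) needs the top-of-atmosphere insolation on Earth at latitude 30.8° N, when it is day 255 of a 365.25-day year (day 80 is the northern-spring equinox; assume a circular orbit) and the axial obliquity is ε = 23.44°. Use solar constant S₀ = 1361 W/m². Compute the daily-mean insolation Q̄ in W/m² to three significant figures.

Solar longitude: λ_s = 360° × (255 − 80)/365.25 = 172.485°.
sin δ = sin 23.44° × sin 172.485° = 0.05203, so δ = +2.982°.
cos H₀ = −tan(+30.8°) tan(+2.982°) = -0.0311, H₀ = 1.6019 rad.
Bracket: H₀ sin φ sin δ + cos φ cos δ sin H₀ = 1.6019×0.51204×0.05203 + 0.85896×0.99865×0.99952 = 0.042677 + 0.857389 = 0.900066.
Q̄ = (S₀/π) × [bracket] = (1361/π) × 0.900066 = 389.9 W/m².

Q̄ ≈ 390 W/m²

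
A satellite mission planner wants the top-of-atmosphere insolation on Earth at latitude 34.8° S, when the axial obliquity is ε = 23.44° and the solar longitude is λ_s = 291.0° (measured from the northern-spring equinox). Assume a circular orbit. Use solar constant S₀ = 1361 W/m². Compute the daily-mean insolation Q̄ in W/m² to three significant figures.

Solar declination: sin δ = sin ε · sin λ_s = sin 23.44° × sin 291.0° = -0.37137, so δ = -21.800°.
cos H₀ = −tan(-34.8°) tan(-21.800°) = -0.2780, H₀ = 1.8525 rad.
Bracket: H₀ sin φ sin δ + cos φ cos δ sin H₀ = 1.8525×-0.57071×-0.37137 + 0.82115×0.92849×0.96058 = 0.392627 + 0.732375 = 1.125002.
Q̄ = (S₀/π) × [bracket] = (1361/π) × 1.125002 = 487.4 W/m².

Q̄ ≈ 487 W/m²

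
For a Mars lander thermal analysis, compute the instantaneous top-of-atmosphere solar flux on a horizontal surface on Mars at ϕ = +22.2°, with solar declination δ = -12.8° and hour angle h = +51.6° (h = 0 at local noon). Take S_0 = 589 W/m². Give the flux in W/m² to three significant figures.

281 W/m²

cos θ_z = sin ϕ sin δ + cos ϕ cos δ cos h = -0.083710 + 0.560811 = 0.477101.
Flux = S_0 · cos θ_z = 589 × 0.477101 = 281.0 W/m².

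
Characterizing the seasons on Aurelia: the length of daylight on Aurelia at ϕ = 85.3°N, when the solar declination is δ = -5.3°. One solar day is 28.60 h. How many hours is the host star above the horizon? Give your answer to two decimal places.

cos h₀ = −tan ϕ · tan δ = 1.1283 ≥ 1, so the host star never rises (polar night) and h₀ = 0.
Daylight = 2h₀/(2π) × 28.60 h = (0.0000/π) × 28.60 = 0.00 h.

0.00 h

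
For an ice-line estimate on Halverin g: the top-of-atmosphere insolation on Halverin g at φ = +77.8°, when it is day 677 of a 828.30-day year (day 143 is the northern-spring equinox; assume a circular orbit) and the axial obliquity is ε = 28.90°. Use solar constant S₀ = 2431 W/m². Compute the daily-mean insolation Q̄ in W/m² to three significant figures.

Q̄ ≈ 0.00 W/m²

Solar longitude: λ_s = 360° × (677 − 143)/828.30 = 232.090°.
sin δ = sin 28.90° × sin 232.090° = -0.38130, so δ = -22.414°.
cos H₀ = −tan(+77.8°) tan(-22.414°) = 1.9077 ≥ 1 ⇒ polar night, H₀ = 0 and Q̄ = 0.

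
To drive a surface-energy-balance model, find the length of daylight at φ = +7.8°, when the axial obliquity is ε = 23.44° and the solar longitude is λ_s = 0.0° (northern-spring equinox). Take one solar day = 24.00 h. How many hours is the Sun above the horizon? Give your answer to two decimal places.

12.00 h

Solar declination: sin δ = sin ε · sin λ_s = sin 23.44° × sin 0.0° = 0.00000, so δ = +0.000°.
cos H₀ = −tan φ · tan δ = −tan(+7.8°) × tan(+0.000°) = -0.0000, so H₀ = 1.5708 rad = 90.00°.
Daylight = 2H₀/(2π) × 24.00 h = (1.5708/π) × 24.00 = 12.00 h.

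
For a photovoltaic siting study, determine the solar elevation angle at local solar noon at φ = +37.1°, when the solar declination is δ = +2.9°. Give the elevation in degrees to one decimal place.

55.8°

At local noon the hour angle is zero, so the zenith angle equals |φ − δ| = |+37.1° − (+2.900°)| = 34.200°.
Elevation = 90° − 34.200° = 55.8°.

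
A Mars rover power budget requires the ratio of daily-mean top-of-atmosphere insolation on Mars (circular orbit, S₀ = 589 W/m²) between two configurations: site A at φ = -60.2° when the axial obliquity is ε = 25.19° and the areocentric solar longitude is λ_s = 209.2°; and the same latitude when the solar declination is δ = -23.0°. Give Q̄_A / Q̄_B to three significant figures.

Q̄_A / Q̄_B ≈ 0.715

— Configuration A (φ=-60.2°):
sin δ = sin 25.19° × sin 209.2° = -0.20764, so δ = -11.984°.
cos H₀ = −tan(-60.2°) tan(-11.984°) = -0.3706, H₀ = 1.9505 rad.
Bracket: H₀ sin φ sin δ + cos φ cos δ sin H₀ = 1.9505×-0.86777×-0.20764 + 0.49697×0.97820×0.92877 = 0.351448 + 0.451509 = 0.802957.
Q̄ = (S₀/π) × [bracket] = (589/π) × 0.802957 = 150.54 W/m².
— Configuration B (φ=-60.2°):
cos H₀ = −tan(-60.2°) tan(-23.000°) = -0.7412, H₀ = 2.4056 rad.
Bracket: H₀ sin φ sin δ + cos φ cos δ sin H₀ = 2.4056×-0.86777×-0.39073 + 0.49697×0.92050×0.67131 = 0.815652 + 0.307098 = 1.122750.
Q̄ = (S₀/π) × [bracket] = (589/π) × 1.122750 = 210.50 W/m².
Ratio Q̄_A / Q̄_B = 150.54 / 210.50 = 0.7152.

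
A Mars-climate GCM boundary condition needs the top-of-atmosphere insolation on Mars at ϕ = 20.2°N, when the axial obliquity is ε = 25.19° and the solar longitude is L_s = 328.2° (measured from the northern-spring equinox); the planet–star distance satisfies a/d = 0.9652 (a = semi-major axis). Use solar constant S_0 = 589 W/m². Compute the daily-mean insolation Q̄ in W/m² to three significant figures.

Solar declination: sin δ = sin ε · sin L_s = sin 25.19° × sin 328.2° = -0.22428, so δ = -12.961°.
cos h₀ = −tan(+20.2°) tan(-12.961°) = 0.0847, h₀ = 1.4860 rad.
Bracket: h₀ sin ϕ sin δ + cos ϕ cos δ sin h₀ = 1.4860×0.34530×-0.22428 + 0.93849×0.97452×0.99641 = -0.115082 + 0.911294 = 0.796212.
Inverse-square distance factor (a/d)² = 0.9652² = 0.931611.
Q̄ = (S_0/π) × 0.931611 × [bracket] = (589/π) × 0.931611 × 0.796212 = 139.1 W/m².

Q̄ ≈ 139 W/m²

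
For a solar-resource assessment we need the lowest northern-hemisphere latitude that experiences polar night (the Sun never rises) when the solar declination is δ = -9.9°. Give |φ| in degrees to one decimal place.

Polar night requires cos H₀ = −tan φ tan δ ≥ 1, i.e. tan φ tan δ ≤ −1.
The boundary is |tan φ| · |tan δ| = 1, so |φ| = 90° − |δ| = 90° − 9.9° = 80.1° in the northern hemisphere.

|φ| = 80.1°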